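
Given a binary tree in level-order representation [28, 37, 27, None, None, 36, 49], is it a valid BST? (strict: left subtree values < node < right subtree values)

Level-order array: [28, 37, 27, None, None, 36, 49]
Validate using subtree bounds (lo, hi): at each node, require lo < value < hi,
then recurse left with hi=value and right with lo=value.
Preorder trace (stopping at first violation):
  at node 28 with bounds (-inf, +inf): OK
  at node 37 with bounds (-inf, 28): VIOLATION
Node 37 violates its bound: not (-inf < 37 < 28).
Result: Not a valid BST


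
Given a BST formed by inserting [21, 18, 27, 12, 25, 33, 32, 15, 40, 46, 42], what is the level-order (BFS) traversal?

Tree insertion order: [21, 18, 27, 12, 25, 33, 32, 15, 40, 46, 42]
Tree (level-order array): [21, 18, 27, 12, None, 25, 33, None, 15, None, None, 32, 40, None, None, None, None, None, 46, 42]
BFS from the root, enqueuing left then right child of each popped node:
  queue [21] -> pop 21, enqueue [18, 27], visited so far: [21]
  queue [18, 27] -> pop 18, enqueue [12], visited so far: [21, 18]
  queue [27, 12] -> pop 27, enqueue [25, 33], visited so far: [21, 18, 27]
  queue [12, 25, 33] -> pop 12, enqueue [15], visited so far: [21, 18, 27, 12]
  queue [25, 33, 15] -> pop 25, enqueue [none], visited so far: [21, 18, 27, 12, 25]
  queue [33, 15] -> pop 33, enqueue [32, 40], visited so far: [21, 18, 27, 12, 25, 33]
  queue [15, 32, 40] -> pop 15, enqueue [none], visited so far: [21, 18, 27, 12, 25, 33, 15]
  queue [32, 40] -> pop 32, enqueue [none], visited so far: [21, 18, 27, 12, 25, 33, 15, 32]
  queue [40] -> pop 40, enqueue [46], visited so far: [21, 18, 27, 12, 25, 33, 15, 32, 40]
  queue [46] -> pop 46, enqueue [42], visited so far: [21, 18, 27, 12, 25, 33, 15, 32, 40, 46]
  queue [42] -> pop 42, enqueue [none], visited so far: [21, 18, 27, 12, 25, 33, 15, 32, 40, 46, 42]
Result: [21, 18, 27, 12, 25, 33, 15, 32, 40, 46, 42]


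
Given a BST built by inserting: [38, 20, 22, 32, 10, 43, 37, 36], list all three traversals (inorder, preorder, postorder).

Tree insertion order: [38, 20, 22, 32, 10, 43, 37, 36]
Tree (level-order array): [38, 20, 43, 10, 22, None, None, None, None, None, 32, None, 37, 36]
Inorder (L, root, R): [10, 20, 22, 32, 36, 37, 38, 43]
Preorder (root, L, R): [38, 20, 10, 22, 32, 37, 36, 43]
Postorder (L, R, root): [10, 36, 37, 32, 22, 20, 43, 38]


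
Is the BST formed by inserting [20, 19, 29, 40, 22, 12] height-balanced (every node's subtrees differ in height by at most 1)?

Tree (level-order array): [20, 19, 29, 12, None, 22, 40]
Definition: a tree is height-balanced if, at every node, |h(left) - h(right)| <= 1 (empty subtree has height -1).
Bottom-up per-node check:
  node 12: h_left=-1, h_right=-1, diff=0 [OK], height=0
  node 19: h_left=0, h_right=-1, diff=1 [OK], height=1
  node 22: h_left=-1, h_right=-1, diff=0 [OK], height=0
  node 40: h_left=-1, h_right=-1, diff=0 [OK], height=0
  node 29: h_left=0, h_right=0, diff=0 [OK], height=1
  node 20: h_left=1, h_right=1, diff=0 [OK], height=2
All nodes satisfy the balance condition.
Result: Balanced


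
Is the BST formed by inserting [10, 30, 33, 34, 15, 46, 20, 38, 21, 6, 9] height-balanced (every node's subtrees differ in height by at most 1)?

Tree (level-order array): [10, 6, 30, None, 9, 15, 33, None, None, None, 20, None, 34, None, 21, None, 46, None, None, 38]
Definition: a tree is height-balanced if, at every node, |h(left) - h(right)| <= 1 (empty subtree has height -1).
Bottom-up per-node check:
  node 9: h_left=-1, h_right=-1, diff=0 [OK], height=0
  node 6: h_left=-1, h_right=0, diff=1 [OK], height=1
  node 21: h_left=-1, h_right=-1, diff=0 [OK], height=0
  node 20: h_left=-1, h_right=0, diff=1 [OK], height=1
  node 15: h_left=-1, h_right=1, diff=2 [FAIL (|-1-1|=2 > 1)], height=2
  node 38: h_left=-1, h_right=-1, diff=0 [OK], height=0
  node 46: h_left=0, h_right=-1, diff=1 [OK], height=1
  node 34: h_left=-1, h_right=1, diff=2 [FAIL (|-1-1|=2 > 1)], height=2
  node 33: h_left=-1, h_right=2, diff=3 [FAIL (|-1-2|=3 > 1)], height=3
  node 30: h_left=2, h_right=3, diff=1 [OK], height=4
  node 10: h_left=1, h_right=4, diff=3 [FAIL (|1-4|=3 > 1)], height=5
Node 15 violates the condition: |-1 - 1| = 2 > 1.
Result: Not balanced


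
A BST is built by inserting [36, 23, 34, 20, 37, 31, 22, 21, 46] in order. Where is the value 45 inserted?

Starting tree (level order): [36, 23, 37, 20, 34, None, 46, None, 22, 31, None, None, None, 21]
Insertion path: 36 -> 37 -> 46
Result: insert 45 as left child of 46
Final tree (level order): [36, 23, 37, 20, 34, None, 46, None, 22, 31, None, 45, None, 21]


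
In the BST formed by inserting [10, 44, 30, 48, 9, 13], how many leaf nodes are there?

Tree built from: [10, 44, 30, 48, 9, 13]
Tree (level-order array): [10, 9, 44, None, None, 30, 48, 13]
Rule: A leaf has 0 children.
Per-node child counts:
  node 10: 2 child(ren)
  node 9: 0 child(ren)
  node 44: 2 child(ren)
  node 30: 1 child(ren)
  node 13: 0 child(ren)
  node 48: 0 child(ren)
Matching nodes: [9, 13, 48]
Count of leaf nodes: 3


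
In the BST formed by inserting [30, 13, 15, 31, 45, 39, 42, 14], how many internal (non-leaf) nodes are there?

Tree built from: [30, 13, 15, 31, 45, 39, 42, 14]
Tree (level-order array): [30, 13, 31, None, 15, None, 45, 14, None, 39, None, None, None, None, 42]
Rule: An internal node has at least one child.
Per-node child counts:
  node 30: 2 child(ren)
  node 13: 1 child(ren)
  node 15: 1 child(ren)
  node 14: 0 child(ren)
  node 31: 1 child(ren)
  node 45: 1 child(ren)
  node 39: 1 child(ren)
  node 42: 0 child(ren)
Matching nodes: [30, 13, 15, 31, 45, 39]
Count of internal (non-leaf) nodes: 6


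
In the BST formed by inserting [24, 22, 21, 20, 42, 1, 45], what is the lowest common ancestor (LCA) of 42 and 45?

Tree insertion order: [24, 22, 21, 20, 42, 1, 45]
Tree (level-order array): [24, 22, 42, 21, None, None, 45, 20, None, None, None, 1]
In a BST, the LCA of p=42, q=45 is the first node v on the
root-to-leaf path with p <= v <= q (go left if both < v, right if both > v).
Walk from root:
  at 24: both 42 and 45 > 24, go right
  at 42: 42 <= 42 <= 45, this is the LCA
LCA = 42


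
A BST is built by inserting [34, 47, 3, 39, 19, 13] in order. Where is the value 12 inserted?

Starting tree (level order): [34, 3, 47, None, 19, 39, None, 13]
Insertion path: 34 -> 3 -> 19 -> 13
Result: insert 12 as left child of 13
Final tree (level order): [34, 3, 47, None, 19, 39, None, 13, None, None, None, 12]


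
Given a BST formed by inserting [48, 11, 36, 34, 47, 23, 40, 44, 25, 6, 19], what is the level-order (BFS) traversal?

Tree insertion order: [48, 11, 36, 34, 47, 23, 40, 44, 25, 6, 19]
Tree (level-order array): [48, 11, None, 6, 36, None, None, 34, 47, 23, None, 40, None, 19, 25, None, 44]
BFS from the root, enqueuing left then right child of each popped node:
  queue [48] -> pop 48, enqueue [11], visited so far: [48]
  queue [11] -> pop 11, enqueue [6, 36], visited so far: [48, 11]
  queue [6, 36] -> pop 6, enqueue [none], visited so far: [48, 11, 6]
  queue [36] -> pop 36, enqueue [34, 47], visited so far: [48, 11, 6, 36]
  queue [34, 47] -> pop 34, enqueue [23], visited so far: [48, 11, 6, 36, 34]
  queue [47, 23] -> pop 47, enqueue [40], visited so far: [48, 11, 6, 36, 34, 47]
  queue [23, 40] -> pop 23, enqueue [19, 25], visited so far: [48, 11, 6, 36, 34, 47, 23]
  queue [40, 19, 25] -> pop 40, enqueue [44], visited so far: [48, 11, 6, 36, 34, 47, 23, 40]
  queue [19, 25, 44] -> pop 19, enqueue [none], visited so far: [48, 11, 6, 36, 34, 47, 23, 40, 19]
  queue [25, 44] -> pop 25, enqueue [none], visited so far: [48, 11, 6, 36, 34, 47, 23, 40, 19, 25]
  queue [44] -> pop 44, enqueue [none], visited so far: [48, 11, 6, 36, 34, 47, 23, 40, 19, 25, 44]
Result: [48, 11, 6, 36, 34, 47, 23, 40, 19, 25, 44]


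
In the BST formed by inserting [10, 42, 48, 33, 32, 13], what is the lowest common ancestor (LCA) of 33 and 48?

Tree insertion order: [10, 42, 48, 33, 32, 13]
Tree (level-order array): [10, None, 42, 33, 48, 32, None, None, None, 13]
In a BST, the LCA of p=33, q=48 is the first node v on the
root-to-leaf path with p <= v <= q (go left if both < v, right if both > v).
Walk from root:
  at 10: both 33 and 48 > 10, go right
  at 42: 33 <= 42 <= 48, this is the LCA
LCA = 42


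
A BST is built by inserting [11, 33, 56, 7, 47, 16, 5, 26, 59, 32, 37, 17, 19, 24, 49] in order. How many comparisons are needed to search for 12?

Search path for 12: 11 -> 33 -> 16
Found: False
Comparisons: 3


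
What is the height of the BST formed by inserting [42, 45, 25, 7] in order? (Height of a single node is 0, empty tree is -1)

Insertion order: [42, 45, 25, 7]
Tree (level-order array): [42, 25, 45, 7]
Compute height bottom-up (empty subtree = -1):
  height(7) = 1 + max(-1, -1) = 0
  height(25) = 1 + max(0, -1) = 1
  height(45) = 1 + max(-1, -1) = 0
  height(42) = 1 + max(1, 0) = 2
Height = 2


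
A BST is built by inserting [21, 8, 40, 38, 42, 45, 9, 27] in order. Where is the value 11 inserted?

Starting tree (level order): [21, 8, 40, None, 9, 38, 42, None, None, 27, None, None, 45]
Insertion path: 21 -> 8 -> 9
Result: insert 11 as right child of 9
Final tree (level order): [21, 8, 40, None, 9, 38, 42, None, 11, 27, None, None, 45]


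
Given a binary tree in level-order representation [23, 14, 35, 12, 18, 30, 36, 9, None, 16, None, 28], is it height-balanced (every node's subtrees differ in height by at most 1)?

Tree (level-order array): [23, 14, 35, 12, 18, 30, 36, 9, None, 16, None, 28]
Definition: a tree is height-balanced if, at every node, |h(left) - h(right)| <= 1 (empty subtree has height -1).
Bottom-up per-node check:
  node 9: h_left=-1, h_right=-1, diff=0 [OK], height=0
  node 12: h_left=0, h_right=-1, diff=1 [OK], height=1
  node 16: h_left=-1, h_right=-1, diff=0 [OK], height=0
  node 18: h_left=0, h_right=-1, diff=1 [OK], height=1
  node 14: h_left=1, h_right=1, diff=0 [OK], height=2
  node 28: h_left=-1, h_right=-1, diff=0 [OK], height=0
  node 30: h_left=0, h_right=-1, diff=1 [OK], height=1
  node 36: h_left=-1, h_right=-1, diff=0 [OK], height=0
  node 35: h_left=1, h_right=0, diff=1 [OK], height=2
  node 23: h_left=2, h_right=2, diff=0 [OK], height=3
All nodes satisfy the balance condition.
Result: Balanced


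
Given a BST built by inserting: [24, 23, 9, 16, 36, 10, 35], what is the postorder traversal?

Tree insertion order: [24, 23, 9, 16, 36, 10, 35]
Tree (level-order array): [24, 23, 36, 9, None, 35, None, None, 16, None, None, 10]
Postorder traversal: [10, 16, 9, 23, 35, 36, 24]


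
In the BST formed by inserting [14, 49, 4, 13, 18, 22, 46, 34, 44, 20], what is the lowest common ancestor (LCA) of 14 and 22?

Tree insertion order: [14, 49, 4, 13, 18, 22, 46, 34, 44, 20]
Tree (level-order array): [14, 4, 49, None, 13, 18, None, None, None, None, 22, 20, 46, None, None, 34, None, None, 44]
In a BST, the LCA of p=14, q=22 is the first node v on the
root-to-leaf path with p <= v <= q (go left if both < v, right if both > v).
Walk from root:
  at 14: 14 <= 14 <= 22, this is the LCA
LCA = 14


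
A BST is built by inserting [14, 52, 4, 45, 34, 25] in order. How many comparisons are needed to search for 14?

Search path for 14: 14
Found: True
Comparisons: 1


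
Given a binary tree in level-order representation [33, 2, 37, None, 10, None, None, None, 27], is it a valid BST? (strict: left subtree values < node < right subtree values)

Level-order array: [33, 2, 37, None, 10, None, None, None, 27]
Validate using subtree bounds (lo, hi): at each node, require lo < value < hi,
then recurse left with hi=value and right with lo=value.
Preorder trace (stopping at first violation):
  at node 33 with bounds (-inf, +inf): OK
  at node 2 with bounds (-inf, 33): OK
  at node 10 with bounds (2, 33): OK
  at node 27 with bounds (10, 33): OK
  at node 37 with bounds (33, +inf): OK
No violation found at any node.
Result: Valid BST


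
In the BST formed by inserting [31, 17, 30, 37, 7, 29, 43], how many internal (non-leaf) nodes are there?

Tree built from: [31, 17, 30, 37, 7, 29, 43]
Tree (level-order array): [31, 17, 37, 7, 30, None, 43, None, None, 29]
Rule: An internal node has at least one child.
Per-node child counts:
  node 31: 2 child(ren)
  node 17: 2 child(ren)
  node 7: 0 child(ren)
  node 30: 1 child(ren)
  node 29: 0 child(ren)
  node 37: 1 child(ren)
  node 43: 0 child(ren)
Matching nodes: [31, 17, 30, 37]
Count of internal (non-leaf) nodes: 4


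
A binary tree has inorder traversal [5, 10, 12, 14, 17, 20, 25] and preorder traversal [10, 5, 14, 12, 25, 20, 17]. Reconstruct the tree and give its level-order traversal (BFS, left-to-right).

Inorder:  [5, 10, 12, 14, 17, 20, 25]
Preorder: [10, 5, 14, 12, 25, 20, 17]
Algorithm: preorder visits root first, so consume preorder in order;
for each root, split the current inorder slice at that value into
left-subtree inorder and right-subtree inorder, then recurse.
Recursive splits:
  root=10; inorder splits into left=[5], right=[12, 14, 17, 20, 25]
  root=5; inorder splits into left=[], right=[]
  root=14; inorder splits into left=[12], right=[17, 20, 25]
  root=12; inorder splits into left=[], right=[]
  root=25; inorder splits into left=[17, 20], right=[]
  root=20; inorder splits into left=[17], right=[]
  root=17; inorder splits into left=[], right=[]
Reconstructed level-order: [10, 5, 14, 12, 25, 20, 17]


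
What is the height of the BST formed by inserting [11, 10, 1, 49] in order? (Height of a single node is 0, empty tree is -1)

Insertion order: [11, 10, 1, 49]
Tree (level-order array): [11, 10, 49, 1]
Compute height bottom-up (empty subtree = -1):
  height(1) = 1 + max(-1, -1) = 0
  height(10) = 1 + max(0, -1) = 1
  height(49) = 1 + max(-1, -1) = 0
  height(11) = 1 + max(1, 0) = 2
Height = 2


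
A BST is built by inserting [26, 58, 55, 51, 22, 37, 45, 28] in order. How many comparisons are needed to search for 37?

Search path for 37: 26 -> 58 -> 55 -> 51 -> 37
Found: True
Comparisons: 5


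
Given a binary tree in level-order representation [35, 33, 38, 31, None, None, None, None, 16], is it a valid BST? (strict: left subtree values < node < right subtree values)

Level-order array: [35, 33, 38, 31, None, None, None, None, 16]
Validate using subtree bounds (lo, hi): at each node, require lo < value < hi,
then recurse left with hi=value and right with lo=value.
Preorder trace (stopping at first violation):
  at node 35 with bounds (-inf, +inf): OK
  at node 33 with bounds (-inf, 35): OK
  at node 31 with bounds (-inf, 33): OK
  at node 16 with bounds (31, 33): VIOLATION
Node 16 violates its bound: not (31 < 16 < 33).
Result: Not a valid BST


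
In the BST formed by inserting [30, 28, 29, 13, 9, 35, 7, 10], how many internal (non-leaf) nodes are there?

Tree built from: [30, 28, 29, 13, 9, 35, 7, 10]
Tree (level-order array): [30, 28, 35, 13, 29, None, None, 9, None, None, None, 7, 10]
Rule: An internal node has at least one child.
Per-node child counts:
  node 30: 2 child(ren)
  node 28: 2 child(ren)
  node 13: 1 child(ren)
  node 9: 2 child(ren)
  node 7: 0 child(ren)
  node 10: 0 child(ren)
  node 29: 0 child(ren)
  node 35: 0 child(ren)
Matching nodes: [30, 28, 13, 9]
Count of internal (non-leaf) nodes: 4


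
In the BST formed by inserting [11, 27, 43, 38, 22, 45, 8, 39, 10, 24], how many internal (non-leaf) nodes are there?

Tree built from: [11, 27, 43, 38, 22, 45, 8, 39, 10, 24]
Tree (level-order array): [11, 8, 27, None, 10, 22, 43, None, None, None, 24, 38, 45, None, None, None, 39]
Rule: An internal node has at least one child.
Per-node child counts:
  node 11: 2 child(ren)
  node 8: 1 child(ren)
  node 10: 0 child(ren)
  node 27: 2 child(ren)
  node 22: 1 child(ren)
  node 24: 0 child(ren)
  node 43: 2 child(ren)
  node 38: 1 child(ren)
  node 39: 0 child(ren)
  node 45: 0 child(ren)
Matching nodes: [11, 8, 27, 22, 43, 38]
Count of internal (non-leaf) nodes: 6


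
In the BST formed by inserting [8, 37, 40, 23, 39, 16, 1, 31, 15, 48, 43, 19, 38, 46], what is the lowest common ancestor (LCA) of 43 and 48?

Tree insertion order: [8, 37, 40, 23, 39, 16, 1, 31, 15, 48, 43, 19, 38, 46]
Tree (level-order array): [8, 1, 37, None, None, 23, 40, 16, 31, 39, 48, 15, 19, None, None, 38, None, 43, None, None, None, None, None, None, None, None, 46]
In a BST, the LCA of p=43, q=48 is the first node v on the
root-to-leaf path with p <= v <= q (go left if both < v, right if both > v).
Walk from root:
  at 8: both 43 and 48 > 8, go right
  at 37: both 43 and 48 > 37, go right
  at 40: both 43 and 48 > 40, go right
  at 48: 43 <= 48 <= 48, this is the LCA
LCA = 48


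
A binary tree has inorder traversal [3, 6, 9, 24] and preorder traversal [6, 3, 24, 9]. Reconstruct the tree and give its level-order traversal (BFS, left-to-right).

Inorder:  [3, 6, 9, 24]
Preorder: [6, 3, 24, 9]
Algorithm: preorder visits root first, so consume preorder in order;
for each root, split the current inorder slice at that value into
left-subtree inorder and right-subtree inorder, then recurse.
Recursive splits:
  root=6; inorder splits into left=[3], right=[9, 24]
  root=3; inorder splits into left=[], right=[]
  root=24; inorder splits into left=[9], right=[]
  root=9; inorder splits into left=[], right=[]
Reconstructed level-order: [6, 3, 24, 9]


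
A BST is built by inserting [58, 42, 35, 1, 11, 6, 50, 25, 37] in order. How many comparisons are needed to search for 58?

Search path for 58: 58
Found: True
Comparisons: 1


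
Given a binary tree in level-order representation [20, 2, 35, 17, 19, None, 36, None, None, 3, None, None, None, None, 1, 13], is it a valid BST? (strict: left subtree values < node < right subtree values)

Level-order array: [20, 2, 35, 17, 19, None, 36, None, None, 3, None, None, None, None, 1, 13]
Validate using subtree bounds (lo, hi): at each node, require lo < value < hi,
then recurse left with hi=value and right with lo=value.
Preorder trace (stopping at first violation):
  at node 20 with bounds (-inf, +inf): OK
  at node 2 with bounds (-inf, 20): OK
  at node 17 with bounds (-inf, 2): VIOLATION
Node 17 violates its bound: not (-inf < 17 < 2).
Result: Not a valid BST


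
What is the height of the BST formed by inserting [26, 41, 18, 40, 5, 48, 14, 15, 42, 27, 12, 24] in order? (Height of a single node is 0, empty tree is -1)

Insertion order: [26, 41, 18, 40, 5, 48, 14, 15, 42, 27, 12, 24]
Tree (level-order array): [26, 18, 41, 5, 24, 40, 48, None, 14, None, None, 27, None, 42, None, 12, 15]
Compute height bottom-up (empty subtree = -1):
  height(12) = 1 + max(-1, -1) = 0
  height(15) = 1 + max(-1, -1) = 0
  height(14) = 1 + max(0, 0) = 1
  height(5) = 1 + max(-1, 1) = 2
  height(24) = 1 + max(-1, -1) = 0
  height(18) = 1 + max(2, 0) = 3
  height(27) = 1 + max(-1, -1) = 0
  height(40) = 1 + max(0, -1) = 1
  height(42) = 1 + max(-1, -1) = 0
  height(48) = 1 + max(0, -1) = 1
  height(41) = 1 + max(1, 1) = 2
  height(26) = 1 + max(3, 2) = 4
Height = 4


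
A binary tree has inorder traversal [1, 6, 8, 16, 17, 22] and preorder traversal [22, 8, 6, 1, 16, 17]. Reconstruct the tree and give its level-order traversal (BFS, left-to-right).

Inorder:  [1, 6, 8, 16, 17, 22]
Preorder: [22, 8, 6, 1, 16, 17]
Algorithm: preorder visits root first, so consume preorder in order;
for each root, split the current inorder slice at that value into
left-subtree inorder and right-subtree inorder, then recurse.
Recursive splits:
  root=22; inorder splits into left=[1, 6, 8, 16, 17], right=[]
  root=8; inorder splits into left=[1, 6], right=[16, 17]
  root=6; inorder splits into left=[1], right=[]
  root=1; inorder splits into left=[], right=[]
  root=16; inorder splits into left=[], right=[17]
  root=17; inorder splits into left=[], right=[]
Reconstructed level-order: [22, 8, 6, 16, 1, 17]


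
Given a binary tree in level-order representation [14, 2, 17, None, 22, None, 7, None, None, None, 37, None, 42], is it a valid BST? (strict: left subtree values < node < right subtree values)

Level-order array: [14, 2, 17, None, 22, None, 7, None, None, None, 37, None, 42]
Validate using subtree bounds (lo, hi): at each node, require lo < value < hi,
then recurse left with hi=value and right with lo=value.
Preorder trace (stopping at first violation):
  at node 14 with bounds (-inf, +inf): OK
  at node 2 with bounds (-inf, 14): OK
  at node 22 with bounds (2, 14): VIOLATION
Node 22 violates its bound: not (2 < 22 < 14).
Result: Not a valid BST


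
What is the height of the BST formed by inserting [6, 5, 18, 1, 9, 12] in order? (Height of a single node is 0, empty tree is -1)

Insertion order: [6, 5, 18, 1, 9, 12]
Tree (level-order array): [6, 5, 18, 1, None, 9, None, None, None, None, 12]
Compute height bottom-up (empty subtree = -1):
  height(1) = 1 + max(-1, -1) = 0
  height(5) = 1 + max(0, -1) = 1
  height(12) = 1 + max(-1, -1) = 0
  height(9) = 1 + max(-1, 0) = 1
  height(18) = 1 + max(1, -1) = 2
  height(6) = 1 + max(1, 2) = 3
Height = 3


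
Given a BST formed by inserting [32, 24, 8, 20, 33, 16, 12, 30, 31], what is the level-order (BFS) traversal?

Tree insertion order: [32, 24, 8, 20, 33, 16, 12, 30, 31]
Tree (level-order array): [32, 24, 33, 8, 30, None, None, None, 20, None, 31, 16, None, None, None, 12]
BFS from the root, enqueuing left then right child of each popped node:
  queue [32] -> pop 32, enqueue [24, 33], visited so far: [32]
  queue [24, 33] -> pop 24, enqueue [8, 30], visited so far: [32, 24]
  queue [33, 8, 30] -> pop 33, enqueue [none], visited so far: [32, 24, 33]
  queue [8, 30] -> pop 8, enqueue [20], visited so far: [32, 24, 33, 8]
  queue [30, 20] -> pop 30, enqueue [31], visited so far: [32, 24, 33, 8, 30]
  queue [20, 31] -> pop 20, enqueue [16], visited so far: [32, 24, 33, 8, 30, 20]
  queue [31, 16] -> pop 31, enqueue [none], visited so far: [32, 24, 33, 8, 30, 20, 31]
  queue [16] -> pop 16, enqueue [12], visited so far: [32, 24, 33, 8, 30, 20, 31, 16]
  queue [12] -> pop 12, enqueue [none], visited so far: [32, 24, 33, 8, 30, 20, 31, 16, 12]
Result: [32, 24, 33, 8, 30, 20, 31, 16, 12]


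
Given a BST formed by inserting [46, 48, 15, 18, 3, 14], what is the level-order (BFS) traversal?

Tree insertion order: [46, 48, 15, 18, 3, 14]
Tree (level-order array): [46, 15, 48, 3, 18, None, None, None, 14]
BFS from the root, enqueuing left then right child of each popped node:
  queue [46] -> pop 46, enqueue [15, 48], visited so far: [46]
  queue [15, 48] -> pop 15, enqueue [3, 18], visited so far: [46, 15]
  queue [48, 3, 18] -> pop 48, enqueue [none], visited so far: [46, 15, 48]
  queue [3, 18] -> pop 3, enqueue [14], visited so far: [46, 15, 48, 3]
  queue [18, 14] -> pop 18, enqueue [none], visited so far: [46, 15, 48, 3, 18]
  queue [14] -> pop 14, enqueue [none], visited so far: [46, 15, 48, 3, 18, 14]
Result: [46, 15, 48, 3, 18, 14]


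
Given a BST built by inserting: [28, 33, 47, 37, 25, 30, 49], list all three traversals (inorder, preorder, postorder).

Tree insertion order: [28, 33, 47, 37, 25, 30, 49]
Tree (level-order array): [28, 25, 33, None, None, 30, 47, None, None, 37, 49]
Inorder (L, root, R): [25, 28, 30, 33, 37, 47, 49]
Preorder (root, L, R): [28, 25, 33, 30, 47, 37, 49]
Postorder (L, R, root): [25, 30, 37, 49, 47, 33, 28]


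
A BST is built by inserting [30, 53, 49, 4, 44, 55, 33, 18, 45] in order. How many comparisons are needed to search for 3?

Search path for 3: 30 -> 4
Found: False
Comparisons: 2


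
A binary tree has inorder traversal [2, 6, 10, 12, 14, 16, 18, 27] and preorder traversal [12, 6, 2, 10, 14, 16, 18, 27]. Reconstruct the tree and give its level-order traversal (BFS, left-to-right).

Inorder:  [2, 6, 10, 12, 14, 16, 18, 27]
Preorder: [12, 6, 2, 10, 14, 16, 18, 27]
Algorithm: preorder visits root first, so consume preorder in order;
for each root, split the current inorder slice at that value into
left-subtree inorder and right-subtree inorder, then recurse.
Recursive splits:
  root=12; inorder splits into left=[2, 6, 10], right=[14, 16, 18, 27]
  root=6; inorder splits into left=[2], right=[10]
  root=2; inorder splits into left=[], right=[]
  root=10; inorder splits into left=[], right=[]
  root=14; inorder splits into left=[], right=[16, 18, 27]
  root=16; inorder splits into left=[], right=[18, 27]
  root=18; inorder splits into left=[], right=[27]
  root=27; inorder splits into left=[], right=[]
Reconstructed level-order: [12, 6, 14, 2, 10, 16, 18, 27]


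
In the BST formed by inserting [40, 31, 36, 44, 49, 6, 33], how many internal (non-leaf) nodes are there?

Tree built from: [40, 31, 36, 44, 49, 6, 33]
Tree (level-order array): [40, 31, 44, 6, 36, None, 49, None, None, 33]
Rule: An internal node has at least one child.
Per-node child counts:
  node 40: 2 child(ren)
  node 31: 2 child(ren)
  node 6: 0 child(ren)
  node 36: 1 child(ren)
  node 33: 0 child(ren)
  node 44: 1 child(ren)
  node 49: 0 child(ren)
Matching nodes: [40, 31, 36, 44]
Count of internal (non-leaf) nodes: 4


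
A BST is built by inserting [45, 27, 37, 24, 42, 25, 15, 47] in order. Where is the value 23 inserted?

Starting tree (level order): [45, 27, 47, 24, 37, None, None, 15, 25, None, 42]
Insertion path: 45 -> 27 -> 24 -> 15
Result: insert 23 as right child of 15
Final tree (level order): [45, 27, 47, 24, 37, None, None, 15, 25, None, 42, None, 23]


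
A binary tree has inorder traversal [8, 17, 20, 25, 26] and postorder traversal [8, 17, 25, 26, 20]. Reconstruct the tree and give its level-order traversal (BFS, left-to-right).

Inorder:   [8, 17, 20, 25, 26]
Postorder: [8, 17, 25, 26, 20]
Algorithm: postorder visits root last, so walk postorder right-to-left;
each value is the root of the current inorder slice — split it at that
value, recurse on the right subtree first, then the left.
Recursive splits:
  root=20; inorder splits into left=[8, 17], right=[25, 26]
  root=26; inorder splits into left=[25], right=[]
  root=25; inorder splits into left=[], right=[]
  root=17; inorder splits into left=[8], right=[]
  root=8; inorder splits into left=[], right=[]
Reconstructed level-order: [20, 17, 26, 8, 25]


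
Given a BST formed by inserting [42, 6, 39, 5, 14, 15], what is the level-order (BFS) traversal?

Tree insertion order: [42, 6, 39, 5, 14, 15]
Tree (level-order array): [42, 6, None, 5, 39, None, None, 14, None, None, 15]
BFS from the root, enqueuing left then right child of each popped node:
  queue [42] -> pop 42, enqueue [6], visited so far: [42]
  queue [6] -> pop 6, enqueue [5, 39], visited so far: [42, 6]
  queue [5, 39] -> pop 5, enqueue [none], visited so far: [42, 6, 5]
  queue [39] -> pop 39, enqueue [14], visited so far: [42, 6, 5, 39]
  queue [14] -> pop 14, enqueue [15], visited so far: [42, 6, 5, 39, 14]
  queue [15] -> pop 15, enqueue [none], visited so far: [42, 6, 5, 39, 14, 15]
Result: [42, 6, 5, 39, 14, 15]


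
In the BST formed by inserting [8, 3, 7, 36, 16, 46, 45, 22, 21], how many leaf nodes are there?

Tree built from: [8, 3, 7, 36, 16, 46, 45, 22, 21]
Tree (level-order array): [8, 3, 36, None, 7, 16, 46, None, None, None, 22, 45, None, 21]
Rule: A leaf has 0 children.
Per-node child counts:
  node 8: 2 child(ren)
  node 3: 1 child(ren)
  node 7: 0 child(ren)
  node 36: 2 child(ren)
  node 16: 1 child(ren)
  node 22: 1 child(ren)
  node 21: 0 child(ren)
  node 46: 1 child(ren)
  node 45: 0 child(ren)
Matching nodes: [7, 21, 45]
Count of leaf nodes: 3


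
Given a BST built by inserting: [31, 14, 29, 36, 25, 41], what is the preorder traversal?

Tree insertion order: [31, 14, 29, 36, 25, 41]
Tree (level-order array): [31, 14, 36, None, 29, None, 41, 25]
Preorder traversal: [31, 14, 29, 25, 36, 41]


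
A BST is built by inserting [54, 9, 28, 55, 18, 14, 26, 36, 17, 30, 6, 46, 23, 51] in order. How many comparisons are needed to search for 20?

Search path for 20: 54 -> 9 -> 28 -> 18 -> 26 -> 23
Found: False
Comparisons: 6


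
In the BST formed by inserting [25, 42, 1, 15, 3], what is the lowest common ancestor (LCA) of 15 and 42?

Tree insertion order: [25, 42, 1, 15, 3]
Tree (level-order array): [25, 1, 42, None, 15, None, None, 3]
In a BST, the LCA of p=15, q=42 is the first node v on the
root-to-leaf path with p <= v <= q (go left if both < v, right if both > v).
Walk from root:
  at 25: 15 <= 25 <= 42, this is the LCA
LCA = 25


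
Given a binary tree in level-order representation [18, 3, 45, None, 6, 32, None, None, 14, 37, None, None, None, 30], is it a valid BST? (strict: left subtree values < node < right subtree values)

Level-order array: [18, 3, 45, None, 6, 32, None, None, 14, 37, None, None, None, 30]
Validate using subtree bounds (lo, hi): at each node, require lo < value < hi,
then recurse left with hi=value and right with lo=value.
Preorder trace (stopping at first violation):
  at node 18 with bounds (-inf, +inf): OK
  at node 3 with bounds (-inf, 18): OK
  at node 6 with bounds (3, 18): OK
  at node 14 with bounds (6, 18): OK
  at node 45 with bounds (18, +inf): OK
  at node 32 with bounds (18, 45): OK
  at node 37 with bounds (18, 32): VIOLATION
Node 37 violates its bound: not (18 < 37 < 32).
Result: Not a valid BST


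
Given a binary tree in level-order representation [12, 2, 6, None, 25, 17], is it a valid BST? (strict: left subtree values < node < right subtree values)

Level-order array: [12, 2, 6, None, 25, 17]
Validate using subtree bounds (lo, hi): at each node, require lo < value < hi,
then recurse left with hi=value and right with lo=value.
Preorder trace (stopping at first violation):
  at node 12 with bounds (-inf, +inf): OK
  at node 2 with bounds (-inf, 12): OK
  at node 25 with bounds (2, 12): VIOLATION
Node 25 violates its bound: not (2 < 25 < 12).
Result: Not a valid BST


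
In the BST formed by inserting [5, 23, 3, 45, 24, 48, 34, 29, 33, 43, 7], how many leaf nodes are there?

Tree built from: [5, 23, 3, 45, 24, 48, 34, 29, 33, 43, 7]
Tree (level-order array): [5, 3, 23, None, None, 7, 45, None, None, 24, 48, None, 34, None, None, 29, 43, None, 33]
Rule: A leaf has 0 children.
Per-node child counts:
  node 5: 2 child(ren)
  node 3: 0 child(ren)
  node 23: 2 child(ren)
  node 7: 0 child(ren)
  node 45: 2 child(ren)
  node 24: 1 child(ren)
  node 34: 2 child(ren)
  node 29: 1 child(ren)
  node 33: 0 child(ren)
  node 43: 0 child(ren)
  node 48: 0 child(ren)
Matching nodes: [3, 7, 33, 43, 48]
Count of leaf nodes: 5


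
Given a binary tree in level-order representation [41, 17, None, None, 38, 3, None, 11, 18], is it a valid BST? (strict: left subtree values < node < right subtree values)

Level-order array: [41, 17, None, None, 38, 3, None, 11, 18]
Validate using subtree bounds (lo, hi): at each node, require lo < value < hi,
then recurse left with hi=value and right with lo=value.
Preorder trace (stopping at first violation):
  at node 41 with bounds (-inf, +inf): OK
  at node 17 with bounds (-inf, 41): OK
  at node 38 with bounds (17, 41): OK
  at node 3 with bounds (17, 38): VIOLATION
Node 3 violates its bound: not (17 < 3 < 38).
Result: Not a valid BST


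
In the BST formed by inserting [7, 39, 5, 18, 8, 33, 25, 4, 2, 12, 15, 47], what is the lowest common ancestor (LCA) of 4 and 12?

Tree insertion order: [7, 39, 5, 18, 8, 33, 25, 4, 2, 12, 15, 47]
Tree (level-order array): [7, 5, 39, 4, None, 18, 47, 2, None, 8, 33, None, None, None, None, None, 12, 25, None, None, 15]
In a BST, the LCA of p=4, q=12 is the first node v on the
root-to-leaf path with p <= v <= q (go left if both < v, right if both > v).
Walk from root:
  at 7: 4 <= 7 <= 12, this is the LCA
LCA = 7


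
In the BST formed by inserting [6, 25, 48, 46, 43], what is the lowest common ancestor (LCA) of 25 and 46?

Tree insertion order: [6, 25, 48, 46, 43]
Tree (level-order array): [6, None, 25, None, 48, 46, None, 43]
In a BST, the LCA of p=25, q=46 is the first node v on the
root-to-leaf path with p <= v <= q (go left if both < v, right if both > v).
Walk from root:
  at 6: both 25 and 46 > 6, go right
  at 25: 25 <= 25 <= 46, this is the LCA
LCA = 25


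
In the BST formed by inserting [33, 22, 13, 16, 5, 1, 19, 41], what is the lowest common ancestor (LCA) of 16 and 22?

Tree insertion order: [33, 22, 13, 16, 5, 1, 19, 41]
Tree (level-order array): [33, 22, 41, 13, None, None, None, 5, 16, 1, None, None, 19]
In a BST, the LCA of p=16, q=22 is the first node v on the
root-to-leaf path with p <= v <= q (go left if both < v, right if both > v).
Walk from root:
  at 33: both 16 and 22 < 33, go left
  at 22: 16 <= 22 <= 22, this is the LCA
LCA = 22


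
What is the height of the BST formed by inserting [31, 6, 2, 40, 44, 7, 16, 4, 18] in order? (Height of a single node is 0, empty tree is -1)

Insertion order: [31, 6, 2, 40, 44, 7, 16, 4, 18]
Tree (level-order array): [31, 6, 40, 2, 7, None, 44, None, 4, None, 16, None, None, None, None, None, 18]
Compute height bottom-up (empty subtree = -1):
  height(4) = 1 + max(-1, -1) = 0
  height(2) = 1 + max(-1, 0) = 1
  height(18) = 1 + max(-1, -1) = 0
  height(16) = 1 + max(-1, 0) = 1
  height(7) = 1 + max(-1, 1) = 2
  height(6) = 1 + max(1, 2) = 3
  height(44) = 1 + max(-1, -1) = 0
  height(40) = 1 + max(-1, 0) = 1
  height(31) = 1 + max(3, 1) = 4
Height = 4


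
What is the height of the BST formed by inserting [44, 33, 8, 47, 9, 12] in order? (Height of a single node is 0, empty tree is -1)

Insertion order: [44, 33, 8, 47, 9, 12]
Tree (level-order array): [44, 33, 47, 8, None, None, None, None, 9, None, 12]
Compute height bottom-up (empty subtree = -1):
  height(12) = 1 + max(-1, -1) = 0
  height(9) = 1 + max(-1, 0) = 1
  height(8) = 1 + max(-1, 1) = 2
  height(33) = 1 + max(2, -1) = 3
  height(47) = 1 + max(-1, -1) = 0
  height(44) = 1 + max(3, 0) = 4
Height = 4


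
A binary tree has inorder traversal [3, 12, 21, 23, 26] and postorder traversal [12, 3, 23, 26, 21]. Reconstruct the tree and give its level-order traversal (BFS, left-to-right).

Inorder:   [3, 12, 21, 23, 26]
Postorder: [12, 3, 23, 26, 21]
Algorithm: postorder visits root last, so walk postorder right-to-left;
each value is the root of the current inorder slice — split it at that
value, recurse on the right subtree first, then the left.
Recursive splits:
  root=21; inorder splits into left=[3, 12], right=[23, 26]
  root=26; inorder splits into left=[23], right=[]
  root=23; inorder splits into left=[], right=[]
  root=3; inorder splits into left=[], right=[12]
  root=12; inorder splits into left=[], right=[]
Reconstructed level-order: [21, 3, 26, 12, 23]


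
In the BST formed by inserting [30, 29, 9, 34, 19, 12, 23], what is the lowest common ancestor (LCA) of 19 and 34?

Tree insertion order: [30, 29, 9, 34, 19, 12, 23]
Tree (level-order array): [30, 29, 34, 9, None, None, None, None, 19, 12, 23]
In a BST, the LCA of p=19, q=34 is the first node v on the
root-to-leaf path with p <= v <= q (go left if both < v, right if both > v).
Walk from root:
  at 30: 19 <= 30 <= 34, this is the LCA
LCA = 30


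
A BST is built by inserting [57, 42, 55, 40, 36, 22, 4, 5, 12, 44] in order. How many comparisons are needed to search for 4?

Search path for 4: 57 -> 42 -> 40 -> 36 -> 22 -> 4
Found: True
Comparisons: 6


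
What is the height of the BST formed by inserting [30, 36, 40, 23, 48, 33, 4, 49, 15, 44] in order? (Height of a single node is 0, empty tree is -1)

Insertion order: [30, 36, 40, 23, 48, 33, 4, 49, 15, 44]
Tree (level-order array): [30, 23, 36, 4, None, 33, 40, None, 15, None, None, None, 48, None, None, 44, 49]
Compute height bottom-up (empty subtree = -1):
  height(15) = 1 + max(-1, -1) = 0
  height(4) = 1 + max(-1, 0) = 1
  height(23) = 1 + max(1, -1) = 2
  height(33) = 1 + max(-1, -1) = 0
  height(44) = 1 + max(-1, -1) = 0
  height(49) = 1 + max(-1, -1) = 0
  height(48) = 1 + max(0, 0) = 1
  height(40) = 1 + max(-1, 1) = 2
  height(36) = 1 + max(0, 2) = 3
  height(30) = 1 + max(2, 3) = 4
Height = 4


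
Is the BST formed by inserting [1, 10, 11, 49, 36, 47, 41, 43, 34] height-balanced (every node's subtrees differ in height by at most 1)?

Tree (level-order array): [1, None, 10, None, 11, None, 49, 36, None, 34, 47, None, None, 41, None, None, 43]
Definition: a tree is height-balanced if, at every node, |h(left) - h(right)| <= 1 (empty subtree has height -1).
Bottom-up per-node check:
  node 34: h_left=-1, h_right=-1, diff=0 [OK], height=0
  node 43: h_left=-1, h_right=-1, diff=0 [OK], height=0
  node 41: h_left=-1, h_right=0, diff=1 [OK], height=1
  node 47: h_left=1, h_right=-1, diff=2 [FAIL (|1--1|=2 > 1)], height=2
  node 36: h_left=0, h_right=2, diff=2 [FAIL (|0-2|=2 > 1)], height=3
  node 49: h_left=3, h_right=-1, diff=4 [FAIL (|3--1|=4 > 1)], height=4
  node 11: h_left=-1, h_right=4, diff=5 [FAIL (|-1-4|=5 > 1)], height=5
  node 10: h_left=-1, h_right=5, diff=6 [FAIL (|-1-5|=6 > 1)], height=6
  node 1: h_left=-1, h_right=6, diff=7 [FAIL (|-1-6|=7 > 1)], height=7
Node 47 violates the condition: |1 - -1| = 2 > 1.
Result: Not balanced


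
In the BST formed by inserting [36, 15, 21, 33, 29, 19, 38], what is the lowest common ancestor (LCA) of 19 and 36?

Tree insertion order: [36, 15, 21, 33, 29, 19, 38]
Tree (level-order array): [36, 15, 38, None, 21, None, None, 19, 33, None, None, 29]
In a BST, the LCA of p=19, q=36 is the first node v on the
root-to-leaf path with p <= v <= q (go left if both < v, right if both > v).
Walk from root:
  at 36: 19 <= 36 <= 36, this is the LCA
LCA = 36


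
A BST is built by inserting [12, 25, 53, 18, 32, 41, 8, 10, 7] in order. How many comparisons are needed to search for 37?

Search path for 37: 12 -> 25 -> 53 -> 32 -> 41
Found: False
Comparisons: 5


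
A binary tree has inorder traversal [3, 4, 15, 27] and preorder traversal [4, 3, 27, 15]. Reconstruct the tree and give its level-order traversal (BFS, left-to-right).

Inorder:  [3, 4, 15, 27]
Preorder: [4, 3, 27, 15]
Algorithm: preorder visits root first, so consume preorder in order;
for each root, split the current inorder slice at that value into
left-subtree inorder and right-subtree inorder, then recurse.
Recursive splits:
  root=4; inorder splits into left=[3], right=[15, 27]
  root=3; inorder splits into left=[], right=[]
  root=27; inorder splits into left=[15], right=[]
  root=15; inorder splits into left=[], right=[]
Reconstructed level-order: [4, 3, 27, 15]


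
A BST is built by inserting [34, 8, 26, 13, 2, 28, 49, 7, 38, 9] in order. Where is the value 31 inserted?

Starting tree (level order): [34, 8, 49, 2, 26, 38, None, None, 7, 13, 28, None, None, None, None, 9]
Insertion path: 34 -> 8 -> 26 -> 28
Result: insert 31 as right child of 28
Final tree (level order): [34, 8, 49, 2, 26, 38, None, None, 7, 13, 28, None, None, None, None, 9, None, None, 31]


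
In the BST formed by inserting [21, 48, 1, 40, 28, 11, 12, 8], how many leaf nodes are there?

Tree built from: [21, 48, 1, 40, 28, 11, 12, 8]
Tree (level-order array): [21, 1, 48, None, 11, 40, None, 8, 12, 28]
Rule: A leaf has 0 children.
Per-node child counts:
  node 21: 2 child(ren)
  node 1: 1 child(ren)
  node 11: 2 child(ren)
  node 8: 0 child(ren)
  node 12: 0 child(ren)
  node 48: 1 child(ren)
  node 40: 1 child(ren)
  node 28: 0 child(ren)
Matching nodes: [8, 12, 28]
Count of leaf nodes: 3


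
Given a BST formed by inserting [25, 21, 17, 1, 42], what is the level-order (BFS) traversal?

Tree insertion order: [25, 21, 17, 1, 42]
Tree (level-order array): [25, 21, 42, 17, None, None, None, 1]
BFS from the root, enqueuing left then right child of each popped node:
  queue [25] -> pop 25, enqueue [21, 42], visited so far: [25]
  queue [21, 42] -> pop 21, enqueue [17], visited so far: [25, 21]
  queue [42, 17] -> pop 42, enqueue [none], visited so far: [25, 21, 42]
  queue [17] -> pop 17, enqueue [1], visited so far: [25, 21, 42, 17]
  queue [1] -> pop 1, enqueue [none], visited so far: [25, 21, 42, 17, 1]
Result: [25, 21, 42, 17, 1]


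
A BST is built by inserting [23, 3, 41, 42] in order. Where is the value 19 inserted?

Starting tree (level order): [23, 3, 41, None, None, None, 42]
Insertion path: 23 -> 3
Result: insert 19 as right child of 3
Final tree (level order): [23, 3, 41, None, 19, None, 42]
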